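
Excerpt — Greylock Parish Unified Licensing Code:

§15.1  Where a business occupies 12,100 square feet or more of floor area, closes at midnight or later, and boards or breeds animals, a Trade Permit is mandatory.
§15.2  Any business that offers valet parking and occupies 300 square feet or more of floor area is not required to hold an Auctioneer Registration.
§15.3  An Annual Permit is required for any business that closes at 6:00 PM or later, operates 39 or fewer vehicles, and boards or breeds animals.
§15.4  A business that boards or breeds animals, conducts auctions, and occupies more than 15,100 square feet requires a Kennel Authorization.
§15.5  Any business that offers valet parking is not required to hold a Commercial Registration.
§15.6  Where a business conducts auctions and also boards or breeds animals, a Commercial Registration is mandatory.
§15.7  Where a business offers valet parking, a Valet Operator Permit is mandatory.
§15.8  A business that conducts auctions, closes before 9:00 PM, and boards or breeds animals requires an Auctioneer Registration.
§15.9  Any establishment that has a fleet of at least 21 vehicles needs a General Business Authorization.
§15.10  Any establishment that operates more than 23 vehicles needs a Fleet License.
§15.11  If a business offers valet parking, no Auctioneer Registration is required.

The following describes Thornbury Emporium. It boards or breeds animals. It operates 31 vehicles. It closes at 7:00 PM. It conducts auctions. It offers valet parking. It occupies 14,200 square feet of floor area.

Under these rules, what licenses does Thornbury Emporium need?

§15.1 floor area 14,200 square feet ≥ 12,100 square feet; closes 7:00 PM, at/before midnight; boards or breeds animals → Trade Permit not required.
§15.2 offers valet parking; floor area 14,200 square feet ≥ 300 square feet → exempt from Auctioneer Registration.
§15.3 closes 7:00 PM, after 6:00 PM; vehicles 31 ≤ 39; boards or breeds animals → Annual Permit required.
§15.4 boards or breeds animals; conducts auctions; floor area 14,200 square feet ≤ 15,100 square feet → Kennel Authorization not required.
§15.5 offers valet parking → exempt from Commercial Registration.
§15.6 conducts auctions; boards or breeds animals → Commercial Registration required.
§15.7 offers valet parking → Valet Operator Permit required.
§15.8 conducts auctions; closes 7:00 PM, at/before 9:00 PM; boards or breeds animals → Auctioneer Registration required.
§15.9 vehicles 31 ≥ 21 → General Business Authorization required.
§15.10 vehicles 31 > 23 → Fleet License required.
§15.11 offers valet parking → exempt from Auctioneer Registration.

Annual Permit, Fleet License, General Business Authorization, Valet Operator Permit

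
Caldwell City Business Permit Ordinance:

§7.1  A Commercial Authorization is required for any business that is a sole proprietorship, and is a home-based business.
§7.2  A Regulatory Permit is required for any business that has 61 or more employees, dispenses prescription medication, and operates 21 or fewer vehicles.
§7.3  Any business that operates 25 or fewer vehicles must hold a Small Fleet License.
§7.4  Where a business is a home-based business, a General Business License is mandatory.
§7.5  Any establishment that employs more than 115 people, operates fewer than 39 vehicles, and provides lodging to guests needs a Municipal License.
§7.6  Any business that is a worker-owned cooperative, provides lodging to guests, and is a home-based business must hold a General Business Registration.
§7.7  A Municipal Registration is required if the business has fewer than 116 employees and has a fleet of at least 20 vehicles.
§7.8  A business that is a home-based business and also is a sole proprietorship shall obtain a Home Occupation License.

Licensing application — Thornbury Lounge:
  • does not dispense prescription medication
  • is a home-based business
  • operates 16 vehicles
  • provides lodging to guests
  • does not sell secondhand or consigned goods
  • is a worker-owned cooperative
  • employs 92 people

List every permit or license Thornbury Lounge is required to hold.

§7.1 is a worker-owned cooperative (not: is a sole proprietorship); is a home-based business → Commercial Authorization not required.
§7.2 employees 92 ≥ 61; does not dispense prescription medication; vehicles 16 ≤ 21 → Regulatory Permit not required.
§7.3 vehicles 16 ≤ 25 → Small Fleet License required.
§7.4 is a home-based business → General Business License required.
§7.5 employees 92 ≤ 115; vehicles 16 < 39; provides lodging to guests → Municipal License not required.
§7.6 is a worker-owned cooperative; provides lodging to guests; is a home-based business → General Business Registration required.
§7.7 employees 92 < 116; vehicles 16 < 20 → Municipal Registration not required.
§7.8 is a home-based business; is a worker-owned cooperative (not: is a sole proprietorship) → Home Occupation License not required.

General Business License, General Business Registration, Small Fleet License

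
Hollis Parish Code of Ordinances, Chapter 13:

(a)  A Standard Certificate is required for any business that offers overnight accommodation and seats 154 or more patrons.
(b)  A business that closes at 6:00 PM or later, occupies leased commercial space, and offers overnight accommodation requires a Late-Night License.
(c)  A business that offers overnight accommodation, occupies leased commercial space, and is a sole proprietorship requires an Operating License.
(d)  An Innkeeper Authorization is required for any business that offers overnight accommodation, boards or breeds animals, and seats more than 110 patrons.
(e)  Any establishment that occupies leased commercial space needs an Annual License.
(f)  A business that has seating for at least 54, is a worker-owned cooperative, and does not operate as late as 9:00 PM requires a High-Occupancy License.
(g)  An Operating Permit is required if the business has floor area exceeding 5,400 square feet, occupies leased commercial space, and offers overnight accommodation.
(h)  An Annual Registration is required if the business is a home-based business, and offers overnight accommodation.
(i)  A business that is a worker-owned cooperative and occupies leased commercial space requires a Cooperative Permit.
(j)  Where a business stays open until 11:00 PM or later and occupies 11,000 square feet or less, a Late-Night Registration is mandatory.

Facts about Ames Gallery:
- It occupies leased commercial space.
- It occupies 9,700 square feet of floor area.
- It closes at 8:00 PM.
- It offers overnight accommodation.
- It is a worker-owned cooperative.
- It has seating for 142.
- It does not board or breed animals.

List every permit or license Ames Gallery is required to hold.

Annual License, Cooperative Permit, High-Occupancy License, Late-Night License, Operating Permit

(a) offers overnight accommodation; seating 142 < 154 → Standard Certificate not required.
(b) closes 8:00 PM, after 6:00 PM; occupies leased commercial space; offers overnight accommodation → Late-Night License required.
(c) offers overnight accommodation; occupies leased commercial space; is a worker-owned cooperative (not: is a sole proprietorship) → Operating License not required.
(d) offers overnight accommodation; does not board or breed animals; seating 142 > 110 → Innkeeper Authorization not required.
(e) occupies leased commercial space → Annual License required.
(f) seating 142 ≥ 54; is a worker-owned cooperative; closes 8:00 PM, at/before 9:00 PM → High-Occupancy License required.
(g) floor area 9,700 square feet > 5,400 square feet; occupies leased commercial space; offers overnight accommodation → Operating Permit required.
(h) occupies leased commercial space (not: is a home-based business); offers overnight accommodation → Annual Registration not required.
(i) is a worker-owned cooperative; occupies leased commercial space → Cooperative Permit required.
(j) closes 8:00 PM, at/before 11:00 PM; floor area 9,700 square feet ≤ 11,000 square feet → Late-Night Registration not required.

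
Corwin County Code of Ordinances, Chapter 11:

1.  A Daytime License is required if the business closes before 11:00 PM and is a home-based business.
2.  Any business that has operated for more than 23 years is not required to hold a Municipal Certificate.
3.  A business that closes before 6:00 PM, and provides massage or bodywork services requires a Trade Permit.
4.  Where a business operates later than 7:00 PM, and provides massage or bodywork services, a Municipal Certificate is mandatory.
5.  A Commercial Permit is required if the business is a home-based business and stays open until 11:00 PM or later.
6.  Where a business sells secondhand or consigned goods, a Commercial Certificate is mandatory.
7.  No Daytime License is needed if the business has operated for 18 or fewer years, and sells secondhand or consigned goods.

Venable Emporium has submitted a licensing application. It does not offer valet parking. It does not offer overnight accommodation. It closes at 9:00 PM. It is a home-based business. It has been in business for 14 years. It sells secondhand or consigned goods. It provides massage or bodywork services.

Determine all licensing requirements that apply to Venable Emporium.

1. closes 9:00 PM, at/before 11:00 PM; is a home-based business → Daytime License required.
2. years in business 14 ≤ 23 → Municipal Certificate exemption does not apply.
3. closes 9:00 PM, after 6:00 PM; provides massage or bodywork services → Trade Permit not required.
4. closes 9:00 PM, after 7:00 PM; provides massage or bodywork services → Municipal Certificate required.
5. is a home-based business; closes 9:00 PM, at/before 11:00 PM → Commercial Permit not required.
6. sells secondhand or consigned goods → Commercial Certificate required.
7. years in business 14 ≤ 18; sells secondhand or consigned goods → exempt from Daytime License.

Commercial Certificate, Municipal Certificate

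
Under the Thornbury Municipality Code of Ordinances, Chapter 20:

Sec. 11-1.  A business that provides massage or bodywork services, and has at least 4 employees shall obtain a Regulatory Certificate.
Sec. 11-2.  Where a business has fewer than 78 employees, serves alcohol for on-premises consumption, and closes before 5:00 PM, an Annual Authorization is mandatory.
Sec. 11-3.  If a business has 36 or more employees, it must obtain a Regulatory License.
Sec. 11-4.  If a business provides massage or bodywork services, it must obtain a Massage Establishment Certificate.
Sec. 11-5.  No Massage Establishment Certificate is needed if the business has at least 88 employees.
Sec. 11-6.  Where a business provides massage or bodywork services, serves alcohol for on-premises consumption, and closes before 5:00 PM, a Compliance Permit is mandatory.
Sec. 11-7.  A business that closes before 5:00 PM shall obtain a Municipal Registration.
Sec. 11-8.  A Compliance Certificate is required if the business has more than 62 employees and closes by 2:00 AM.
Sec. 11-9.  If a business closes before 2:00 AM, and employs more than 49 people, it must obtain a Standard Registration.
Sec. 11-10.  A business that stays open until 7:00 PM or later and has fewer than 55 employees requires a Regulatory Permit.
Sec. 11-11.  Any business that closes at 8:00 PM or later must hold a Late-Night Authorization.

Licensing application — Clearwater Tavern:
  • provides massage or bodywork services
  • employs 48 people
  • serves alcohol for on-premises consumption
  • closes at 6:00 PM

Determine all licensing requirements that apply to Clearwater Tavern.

Sec. 11-1. provides massage or bodywork services; employees 48 ≥ 4 → Regulatory Certificate required.
Sec. 11-2. employees 48 < 78; serves alcohol for on-premises consumption; closes 6:00 PM, after 5:00 PM → Annual Authorization not required.
Sec. 11-3. employees 48 ≥ 36 → Regulatory License required.
Sec. 11-4. provides massage or bodywork services → Massage Establishment Certificate required.
Sec. 11-5. employees 48 < 88 → Massage Establishment Certificate exemption does not apply.
Sec. 11-6. provides massage or bodywork services; serves alcohol for on-premises consumption; closes 6:00 PM, after 5:00 PM → Compliance Permit not required.
Sec. 11-7. closes 6:00 PM, after 5:00 PM → Municipal Registration not required.
Sec. 11-8. employees 48 ≤ 62; closes 6:00 PM, at/before 2:00 AM → Compliance Certificate not required.
Sec. 11-9. closes 6:00 PM, at/before 2:00 AM; employees 48 ≤ 49 → Standard Registration not required.
Sec. 11-10. closes 6:00 PM, at/before 7:00 PM; employees 48 < 55 → Regulatory Permit not required.
Sec. 11-11. closes 6:00 PM, at/before 8:00 PM → Late-Night Authorization not required.

Massage Establishment Certificate, Regulatory Certificate, Regulatory License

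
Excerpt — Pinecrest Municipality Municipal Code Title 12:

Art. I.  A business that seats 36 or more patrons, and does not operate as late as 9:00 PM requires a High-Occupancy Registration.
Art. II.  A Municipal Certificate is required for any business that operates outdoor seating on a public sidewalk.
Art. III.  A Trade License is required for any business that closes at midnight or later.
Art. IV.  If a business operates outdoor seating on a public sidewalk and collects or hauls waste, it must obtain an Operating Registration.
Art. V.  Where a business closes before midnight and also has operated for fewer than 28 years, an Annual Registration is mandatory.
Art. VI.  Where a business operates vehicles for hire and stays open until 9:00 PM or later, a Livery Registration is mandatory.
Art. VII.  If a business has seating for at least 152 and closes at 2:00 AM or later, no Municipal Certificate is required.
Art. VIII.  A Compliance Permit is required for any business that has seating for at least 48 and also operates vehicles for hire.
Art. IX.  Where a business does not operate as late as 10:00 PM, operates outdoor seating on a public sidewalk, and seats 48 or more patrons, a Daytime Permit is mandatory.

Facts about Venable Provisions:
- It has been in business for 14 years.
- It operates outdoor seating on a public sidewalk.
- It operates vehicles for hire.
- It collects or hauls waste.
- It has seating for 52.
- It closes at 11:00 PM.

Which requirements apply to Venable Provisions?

Art. I. seating 52 ≥ 36; closes 11:00 PM, after 9:00 PM → High-Occupancy Registration not required.
Art. II. operates outdoor seating on a public sidewalk → Municipal Certificate required.
Art. III. closes 11:00 PM, at/before midnight → Trade License not required.
Art. IV. operates outdoor seating on a public sidewalk; collects or hauls waste → Operating Registration required.
Art. V. closes 11:00 PM, at/before midnight; years in business 14 < 28 → Annual Registration required.
Art. VI. operates vehicles for hire; closes 11:00 PM, after 9:00 PM → Livery Registration required.
Art. VII. seating 52 < 152; closes 11:00 PM, at/before 2:00 AM → Municipal Certificate exemption does not apply.
Art. VIII. seating 52 ≥ 48; operates vehicles for hire → Compliance Permit required.
Art. IX. closes 11:00 PM, after 10:00 PM; operates outdoor seating on a public sidewalk; seating 52 ≥ 48 → Daytime Permit not required.

Annual Registration, Compliance Permit, Livery Registration, Municipal Certificate, Operating Registration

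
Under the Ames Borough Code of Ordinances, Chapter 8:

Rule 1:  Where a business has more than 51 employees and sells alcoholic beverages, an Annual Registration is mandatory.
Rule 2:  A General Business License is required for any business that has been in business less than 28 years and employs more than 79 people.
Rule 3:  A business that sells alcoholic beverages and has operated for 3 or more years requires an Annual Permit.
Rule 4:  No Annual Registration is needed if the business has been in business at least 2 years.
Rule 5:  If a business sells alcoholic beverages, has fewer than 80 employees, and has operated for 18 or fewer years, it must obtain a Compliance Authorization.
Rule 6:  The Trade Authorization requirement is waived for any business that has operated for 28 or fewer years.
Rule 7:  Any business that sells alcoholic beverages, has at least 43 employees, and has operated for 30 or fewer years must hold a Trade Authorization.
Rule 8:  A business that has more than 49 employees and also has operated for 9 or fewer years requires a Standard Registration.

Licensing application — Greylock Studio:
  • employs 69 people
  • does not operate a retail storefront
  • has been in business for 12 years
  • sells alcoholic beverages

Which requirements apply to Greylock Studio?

Annual Permit, Compliance Authorization

Rule 1: employees 69 > 51; sells alcoholic beverages → Annual Registration required.
Rule 2: years in business 12 < 28; employees 69 ≤ 79 → General Business License not required.
Rule 3: sells alcoholic beverages; years in business 12 ≥ 3 → Annual Permit required.
Rule 4: years in business 12 ≥ 2 → exempt from Annual Registration.
Rule 5: sells alcoholic beverages; employees 69 < 80; years in business 12 ≤ 18 → Compliance Authorization required.
Rule 6: years in business 12 ≤ 28 → exempt from Trade Authorization.
Rule 7: sells alcoholic beverages; employees 69 ≥ 43; years in business 12 ≤ 30 → Trade Authorization required.
Rule 8: employees 69 > 49; years in business 12 > 9 → Standard Registration not required.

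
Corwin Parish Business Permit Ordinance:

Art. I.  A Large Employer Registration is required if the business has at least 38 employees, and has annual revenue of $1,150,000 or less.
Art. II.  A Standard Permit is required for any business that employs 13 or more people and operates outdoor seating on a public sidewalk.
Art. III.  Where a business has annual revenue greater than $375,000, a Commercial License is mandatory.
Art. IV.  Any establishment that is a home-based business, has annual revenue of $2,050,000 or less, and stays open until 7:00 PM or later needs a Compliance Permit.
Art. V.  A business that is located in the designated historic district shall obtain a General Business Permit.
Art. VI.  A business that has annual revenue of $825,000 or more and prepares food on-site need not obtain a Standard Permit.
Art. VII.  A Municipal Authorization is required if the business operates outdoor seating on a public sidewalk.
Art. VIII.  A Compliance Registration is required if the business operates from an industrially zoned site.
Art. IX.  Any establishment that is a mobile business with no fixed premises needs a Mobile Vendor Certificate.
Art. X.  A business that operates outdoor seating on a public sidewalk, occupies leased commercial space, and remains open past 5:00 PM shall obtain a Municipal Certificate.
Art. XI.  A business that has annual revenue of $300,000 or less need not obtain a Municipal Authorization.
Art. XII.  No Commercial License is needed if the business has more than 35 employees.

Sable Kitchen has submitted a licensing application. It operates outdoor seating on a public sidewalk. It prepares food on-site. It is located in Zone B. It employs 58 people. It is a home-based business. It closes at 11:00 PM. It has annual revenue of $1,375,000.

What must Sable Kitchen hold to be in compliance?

Art. I. employees 58 ≥ 38; revenue $1,375,000 > $1,150,000 → Large Employer Registration not required.
Art. II. employees 58 ≥ 13; operates outdoor seating on a public sidewalk → Standard Permit required.
Art. III. revenue $1,375,000 > $375,000 → Commercial License required.
Art. IV. is a home-based business; revenue $1,375,000 ≤ $2,050,000; closes 11:00 PM, after 7:00 PM → Compliance Permit required.
Art. V. is located in Zone B (not: is located in the designated historic district) → General Business Permit not required.
Art. VI. revenue $1,375,000 ≥ $825,000; prepares food on-site → exempt from Standard Permit.
Art. VII. operates outdoor seating on a public sidewalk → Municipal Authorization required.
Art. VIII. is a home-based business (not: operates from an industrially zoned site) → Compliance Registration not required.
Art. IX. is a home-based business (not: is a mobile business with no fixed premises) → Mobile Vendor Certificate not required.
Art. X. operates outdoor seating on a public sidewalk; is a home-based business (not: occupies leased commercial space); closes 11:00 PM, after 5:00 PM → Municipal Certificate not required.
Art. XI. revenue $1,375,000 > $300,000 → Municipal Authorization exemption does not apply.
Art. XII. employees 58 > 35 → exempt from Commercial License.

Compliance Permit, Municipal Authorization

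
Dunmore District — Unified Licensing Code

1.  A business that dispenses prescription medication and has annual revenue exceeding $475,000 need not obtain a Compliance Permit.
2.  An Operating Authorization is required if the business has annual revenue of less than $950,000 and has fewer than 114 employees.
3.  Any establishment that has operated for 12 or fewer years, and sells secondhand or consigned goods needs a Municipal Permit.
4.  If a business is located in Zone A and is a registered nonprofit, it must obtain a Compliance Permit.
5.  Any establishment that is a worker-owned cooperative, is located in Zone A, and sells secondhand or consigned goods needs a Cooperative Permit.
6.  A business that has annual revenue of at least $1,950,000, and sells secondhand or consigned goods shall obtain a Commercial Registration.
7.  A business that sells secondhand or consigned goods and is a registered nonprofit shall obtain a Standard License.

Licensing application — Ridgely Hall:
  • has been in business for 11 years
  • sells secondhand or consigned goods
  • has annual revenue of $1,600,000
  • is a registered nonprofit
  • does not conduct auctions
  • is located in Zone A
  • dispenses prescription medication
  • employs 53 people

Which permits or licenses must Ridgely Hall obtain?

1. dispenses prescription medication; revenue $1,600,000 > $475,000 → exempt from Compliance Permit.
2. revenue $1,600,000 ≥ $950,000; employees 53 < 114 → Operating Authorization not required.
3. years in business 11 ≤ 12; sells secondhand or consigned goods → Municipal Permit required.
4. is located in Zone A; is a registered nonprofit → Compliance Permit required.
5. is a registered nonprofit (not: is a worker-owned cooperative); is located in Zone A; sells secondhand or consigned goods → Cooperative Permit not required.
6. revenue $1,600,000 < $1,950,000; sells secondhand or consigned goods → Commercial Registration not required.
7. sells secondhand or consigned goods; is a registered nonprofit → Standard License required.

Municipal Permit, Standard License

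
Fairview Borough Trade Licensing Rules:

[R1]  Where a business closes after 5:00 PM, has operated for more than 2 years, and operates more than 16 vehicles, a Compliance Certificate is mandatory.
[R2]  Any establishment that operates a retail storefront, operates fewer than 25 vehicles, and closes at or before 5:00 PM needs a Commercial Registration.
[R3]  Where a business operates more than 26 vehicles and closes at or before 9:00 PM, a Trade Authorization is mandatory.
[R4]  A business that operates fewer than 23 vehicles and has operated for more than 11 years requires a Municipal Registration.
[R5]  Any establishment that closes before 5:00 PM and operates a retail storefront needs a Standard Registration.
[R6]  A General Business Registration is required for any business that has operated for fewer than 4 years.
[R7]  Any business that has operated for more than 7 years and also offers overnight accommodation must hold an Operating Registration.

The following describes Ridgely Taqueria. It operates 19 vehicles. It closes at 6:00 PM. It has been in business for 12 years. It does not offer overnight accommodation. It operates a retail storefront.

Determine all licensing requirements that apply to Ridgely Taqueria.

[R1] closes 6:00 PM, after 5:00 PM; years in business 12 > 2; vehicles 19 > 16 → Compliance Certificate required.
[R2] operates a retail storefront; vehicles 19 < 25; closes 6:00 PM, after 5:00 PM → Commercial Registration not required.
[R3] vehicles 19 ≤ 26; closes 6:00 PM, at/before 9:00 PM → Trade Authorization not required.
[R4] vehicles 19 < 23; years in business 12 > 11 → Municipal Registration required.
[R5] closes 6:00 PM, after 5:00 PM; operates a retail storefront → Standard Registration not required.
[R6] years in business 12 ≥ 4 → General Business Registration not required.
[R7] years in business 12 > 7; does not offer overnight accommodation → Operating Registration not required.

Compliance Certificate, Municipal Registration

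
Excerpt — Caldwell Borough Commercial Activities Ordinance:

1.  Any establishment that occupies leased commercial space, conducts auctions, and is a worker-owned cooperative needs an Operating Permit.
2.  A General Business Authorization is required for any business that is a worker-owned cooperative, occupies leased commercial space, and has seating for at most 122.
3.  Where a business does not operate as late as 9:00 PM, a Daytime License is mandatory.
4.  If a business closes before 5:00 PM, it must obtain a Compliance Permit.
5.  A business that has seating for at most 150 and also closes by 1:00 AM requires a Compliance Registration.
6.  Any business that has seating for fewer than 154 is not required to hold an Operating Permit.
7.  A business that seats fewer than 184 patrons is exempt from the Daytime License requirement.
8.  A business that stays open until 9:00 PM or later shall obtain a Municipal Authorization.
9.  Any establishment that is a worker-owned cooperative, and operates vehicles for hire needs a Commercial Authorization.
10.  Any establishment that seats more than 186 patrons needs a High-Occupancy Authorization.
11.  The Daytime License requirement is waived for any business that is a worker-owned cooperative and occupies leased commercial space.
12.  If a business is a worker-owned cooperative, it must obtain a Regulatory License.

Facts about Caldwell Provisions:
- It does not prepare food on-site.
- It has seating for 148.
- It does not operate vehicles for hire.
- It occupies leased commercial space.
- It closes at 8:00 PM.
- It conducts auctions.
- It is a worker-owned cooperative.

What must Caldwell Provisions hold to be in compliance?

Compliance Registration, Regulatory License

1. occupies leased commercial space; conducts auctions; is a worker-owned cooperative → Operating Permit required.
2. is a worker-owned cooperative; occupies leased commercial space; seating 148 > 122 → General Business Authorization not required.
3. closes 8:00 PM, at/before 9:00 PM → Daytime License required.
4. closes 8:00 PM, after 5:00 PM → Compliance Permit not required.
5. seating 148 ≤ 150; closes 8:00 PM, at/before 1:00 AM → Compliance Registration required.
6. seating 148 < 154 → exempt from Operating Permit.
7. seating 148 < 184 → exempt from Daytime License.
8. closes 8:00 PM, at/before 9:00 PM → Municipal Authorization not required.
9. is a worker-owned cooperative; does not operate vehicles for hire → Commercial Authorization not required.
10. seating 148 ≤ 186 → High-Occupancy Authorization not required.
11. is a worker-owned cooperative; occupies leased commercial space → exempt from Daytime License.
12. is a worker-owned cooperative → Regulatory License required.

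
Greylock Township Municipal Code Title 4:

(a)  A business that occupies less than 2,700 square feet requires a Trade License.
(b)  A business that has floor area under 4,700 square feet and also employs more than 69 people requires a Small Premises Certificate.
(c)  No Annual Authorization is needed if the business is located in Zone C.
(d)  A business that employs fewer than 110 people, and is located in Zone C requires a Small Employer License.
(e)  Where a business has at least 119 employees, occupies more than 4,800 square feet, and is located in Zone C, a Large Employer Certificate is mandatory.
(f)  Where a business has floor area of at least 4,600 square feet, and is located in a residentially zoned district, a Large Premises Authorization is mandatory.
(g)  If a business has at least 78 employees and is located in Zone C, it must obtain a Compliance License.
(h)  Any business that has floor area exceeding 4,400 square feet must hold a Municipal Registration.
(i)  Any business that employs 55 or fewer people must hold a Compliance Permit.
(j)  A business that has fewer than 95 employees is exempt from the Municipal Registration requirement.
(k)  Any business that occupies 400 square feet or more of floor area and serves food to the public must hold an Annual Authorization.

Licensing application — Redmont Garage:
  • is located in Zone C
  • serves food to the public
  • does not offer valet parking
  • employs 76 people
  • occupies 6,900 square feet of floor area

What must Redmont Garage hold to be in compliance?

Small Employer License

(a) floor area 6,900 square feet ≥ 2,700 square feet → Trade License not required.
(b) floor area 6,900 square feet ≥ 4,700 square feet; employees 76 > 69 → Small Premises Certificate not required.
(c) is located in Zone C → exempt from Annual Authorization.
(d) employees 76 < 110; is located in Zone C → Small Employer License required.
(e) employees 76 < 119; floor area 6,900 square feet > 4,800 square feet; is located in Zone C → Large Employer Certificate not required.
(f) floor area 6,900 square feet ≥ 4,600 square feet; is located in Zone C (not: is located in a residentially zoned district) → Large Premises Authorization not required.
(g) employees 76 < 78; is located in Zone C → Compliance License not required.
(h) floor area 6,900 square feet > 4,400 square feet → Municipal Registration required.
(i) employees 76 > 55 → Compliance Permit not required.
(j) employees 76 < 95 → exempt from Municipal Registration.
(k) floor area 6,900 square feet ≥ 400 square feet; serves food to the public → Annual Authorization required.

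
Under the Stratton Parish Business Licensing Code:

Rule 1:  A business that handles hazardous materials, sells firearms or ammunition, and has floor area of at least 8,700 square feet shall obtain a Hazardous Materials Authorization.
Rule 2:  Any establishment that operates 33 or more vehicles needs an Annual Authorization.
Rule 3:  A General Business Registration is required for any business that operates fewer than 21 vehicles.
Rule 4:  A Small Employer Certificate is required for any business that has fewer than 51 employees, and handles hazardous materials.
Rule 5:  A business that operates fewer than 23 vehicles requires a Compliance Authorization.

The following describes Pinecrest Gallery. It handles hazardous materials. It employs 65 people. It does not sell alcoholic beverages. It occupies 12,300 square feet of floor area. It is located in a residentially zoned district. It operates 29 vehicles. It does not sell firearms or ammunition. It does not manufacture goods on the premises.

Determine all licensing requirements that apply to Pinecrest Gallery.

None

Rule 1: handles hazardous materials; does not sell firearms or ammunition; floor area 12,300 square feet ≥ 8,700 square feet → Hazardous Materials Authorization not required.
Rule 2: vehicles 29 < 33 → Annual Authorization not required.
Rule 3: vehicles 29 ≥ 21 → General Business Registration not required.
Rule 4: employees 65 ≥ 51; handles hazardous materials → Small Employer Certificate not required.
Rule 5: vehicles 29 ≥ 23 → Compliance Authorization not required.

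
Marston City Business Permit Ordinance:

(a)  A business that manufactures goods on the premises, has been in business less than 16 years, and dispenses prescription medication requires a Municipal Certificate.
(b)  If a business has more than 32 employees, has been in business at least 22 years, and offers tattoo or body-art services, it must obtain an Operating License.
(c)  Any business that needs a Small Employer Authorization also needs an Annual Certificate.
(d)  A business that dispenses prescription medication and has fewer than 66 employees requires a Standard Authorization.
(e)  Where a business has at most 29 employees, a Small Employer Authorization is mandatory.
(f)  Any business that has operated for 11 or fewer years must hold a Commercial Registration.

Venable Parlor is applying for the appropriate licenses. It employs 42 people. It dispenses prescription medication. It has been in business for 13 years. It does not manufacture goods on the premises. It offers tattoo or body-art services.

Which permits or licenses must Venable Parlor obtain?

(a) does not manufacture goods on the premises; years in business 13 < 16; dispenses prescription medication → Municipal Certificate not required.
(b) employees 42 > 32; years in business 13 < 22; offers tattoo or body-art services → Operating License not required.
(c) Small Employer Authorization is not required → no effect.
(d) dispenses prescription medication; employees 42 < 66 → Standard Authorization required.
(e) employees 42 > 29 → Small Employer Authorization not required.
(f) years in business 13 > 11 → Commercial Registration not required.

Standard Authorization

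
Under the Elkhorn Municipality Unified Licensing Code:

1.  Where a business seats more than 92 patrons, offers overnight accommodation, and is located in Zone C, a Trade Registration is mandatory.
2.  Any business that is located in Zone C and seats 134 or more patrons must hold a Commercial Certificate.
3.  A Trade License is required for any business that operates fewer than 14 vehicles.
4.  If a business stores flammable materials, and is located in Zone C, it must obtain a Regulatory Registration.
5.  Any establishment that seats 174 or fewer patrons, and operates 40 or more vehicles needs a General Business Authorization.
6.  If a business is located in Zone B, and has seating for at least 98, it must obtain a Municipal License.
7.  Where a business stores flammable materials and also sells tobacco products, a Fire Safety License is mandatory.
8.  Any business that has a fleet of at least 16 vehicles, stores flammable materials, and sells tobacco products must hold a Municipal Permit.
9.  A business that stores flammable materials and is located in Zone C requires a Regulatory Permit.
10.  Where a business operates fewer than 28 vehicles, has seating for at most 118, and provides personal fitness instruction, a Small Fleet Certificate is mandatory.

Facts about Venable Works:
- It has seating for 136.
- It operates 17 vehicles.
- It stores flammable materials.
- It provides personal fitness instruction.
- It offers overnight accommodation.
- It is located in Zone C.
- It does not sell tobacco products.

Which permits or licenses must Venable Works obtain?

Commercial Certificate, Regulatory Permit, Regulatory Registration, Trade Registration

1. seating 136 > 92; offers overnight accommodation; is located in Zone C → Trade Registration required.
2. is located in Zone C; seating 136 ≥ 134 → Commercial Certificate required.
3. vehicles 17 ≥ 14 → Trade License not required.
4. stores flammable materials; is located in Zone C → Regulatory Registration required.
5. seating 136 ≤ 174; vehicles 17 < 40 → General Business Authorization not required.
6. is located in Zone C (not: is located in Zone B); seating 136 ≥ 98 → Municipal License not required.
7. stores flammable materials; does not sell tobacco products → Fire Safety License not required.
8. vehicles 17 ≥ 16; stores flammable materials; does not sell tobacco products → Municipal Permit not required.
9. stores flammable materials; is located in Zone C → Regulatory Permit required.
10. vehicles 17 < 28; seating 136 > 118; provides personal fitness instruction → Small Fleet Certificate not required.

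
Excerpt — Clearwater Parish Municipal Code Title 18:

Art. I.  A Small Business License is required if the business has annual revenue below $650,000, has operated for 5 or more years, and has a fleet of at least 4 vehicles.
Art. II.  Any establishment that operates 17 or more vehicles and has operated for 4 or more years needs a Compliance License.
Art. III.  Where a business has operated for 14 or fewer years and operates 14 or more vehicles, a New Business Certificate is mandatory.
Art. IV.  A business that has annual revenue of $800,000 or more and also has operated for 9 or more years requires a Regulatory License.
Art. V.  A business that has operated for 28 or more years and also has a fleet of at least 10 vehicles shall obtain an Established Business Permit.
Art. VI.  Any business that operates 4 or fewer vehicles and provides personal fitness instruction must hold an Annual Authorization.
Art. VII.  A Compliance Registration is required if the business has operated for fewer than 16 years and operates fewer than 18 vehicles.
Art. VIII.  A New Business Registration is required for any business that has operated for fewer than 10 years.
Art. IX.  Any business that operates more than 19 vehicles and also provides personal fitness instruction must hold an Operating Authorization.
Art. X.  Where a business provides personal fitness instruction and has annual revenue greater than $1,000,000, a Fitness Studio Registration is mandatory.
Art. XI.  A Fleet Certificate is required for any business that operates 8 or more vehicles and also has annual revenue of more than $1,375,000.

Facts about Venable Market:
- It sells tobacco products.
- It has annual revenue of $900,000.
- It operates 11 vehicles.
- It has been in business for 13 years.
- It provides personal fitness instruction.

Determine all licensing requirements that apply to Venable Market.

Compliance Registration, Regulatory License

Art. I. revenue $900,000 ≥ $650,000; years in business 13 ≥ 5; vehicles 11 ≥ 4 → Small Business License not required.
Art. II. vehicles 11 < 17; years in business 13 ≥ 4 → Compliance License not required.
Art. III. years in business 13 ≤ 14; vehicles 11 < 14 → New Business Certificate not required.
Art. IV. revenue $900,000 ≥ $800,000; years in business 13 ≥ 9 → Regulatory License required.
Art. V. years in business 13 < 28; vehicles 11 ≥ 10 → Established Business Permit not required.
Art. VI. vehicles 11 > 4; provides personal fitness instruction → Annual Authorization not required.
Art. VII. years in business 13 < 16; vehicles 11 < 18 → Compliance Registration required.
Art. VIII. years in business 13 ≥ 10 → New Business Registration not required.
Art. IX. vehicles 11 ≤ 19; provides personal fitness instruction → Operating Authorization not required.
Art. X. provides personal fitness instruction; revenue $900,000 ≤ $1,000,000 → Fitness Studio Registration not required.
Art. XI. vehicles 11 ≥ 8; revenue $900,000 ≤ $1,375,000 → Fleet Certificate not required.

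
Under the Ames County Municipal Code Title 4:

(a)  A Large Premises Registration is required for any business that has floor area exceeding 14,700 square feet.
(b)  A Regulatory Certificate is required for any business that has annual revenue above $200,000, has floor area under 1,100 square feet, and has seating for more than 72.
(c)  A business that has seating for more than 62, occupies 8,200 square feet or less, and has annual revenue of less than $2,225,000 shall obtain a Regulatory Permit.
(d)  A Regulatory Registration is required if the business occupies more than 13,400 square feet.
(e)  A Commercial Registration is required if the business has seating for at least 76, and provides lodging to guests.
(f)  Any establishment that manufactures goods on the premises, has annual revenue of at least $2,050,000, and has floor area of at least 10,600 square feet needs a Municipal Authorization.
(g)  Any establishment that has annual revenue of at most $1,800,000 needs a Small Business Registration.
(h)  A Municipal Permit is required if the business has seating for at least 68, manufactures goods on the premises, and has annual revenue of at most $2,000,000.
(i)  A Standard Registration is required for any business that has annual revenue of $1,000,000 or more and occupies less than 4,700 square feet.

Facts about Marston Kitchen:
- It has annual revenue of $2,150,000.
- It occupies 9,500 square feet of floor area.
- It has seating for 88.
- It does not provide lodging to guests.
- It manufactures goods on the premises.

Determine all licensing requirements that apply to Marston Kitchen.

None

(a) floor area 9,500 square feet ≤ 14,700 square feet → Large Premises Registration not required.
(b) revenue $2,150,000 > $200,000; floor area 9,500 square feet ≥ 1,100 square feet; seating 88 > 72 → Regulatory Certificate not required.
(c) seating 88 > 62; floor area 9,500 square feet > 8,200 square feet; revenue $2,150,000 < $2,225,000 → Regulatory Permit not required.
(d) floor area 9,500 square feet ≤ 13,400 square feet → Regulatory Registration not required.
(e) seating 88 ≥ 76; does not provide lodging to guests → Commercial Registration not required.
(f) manufactures goods on the premises; revenue $2,150,000 ≥ $2,050,000; floor area 9,500 square feet < 10,600 square feet → Municipal Authorization not required.
(g) revenue $2,150,000 > $1,800,000 → Small Business Registration not required.
(h) seating 88 ≥ 68; manufactures goods on the premises; revenue $2,150,000 > $2,000,000 → Municipal Permit not required.
(i) revenue $2,150,000 ≥ $1,000,000; floor area 9,500 square feet ≥ 4,700 square feet → Standard Registration not required.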